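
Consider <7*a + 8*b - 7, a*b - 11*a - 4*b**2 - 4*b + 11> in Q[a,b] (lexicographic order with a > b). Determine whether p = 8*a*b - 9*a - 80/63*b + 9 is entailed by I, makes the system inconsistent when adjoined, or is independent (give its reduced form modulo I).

8*a*b - 9*a - 80/63*b + 9 lies in I (it reduces to 0).

First compute the reduced Gröbner basis of I by Buchberger's algorithm.
f_1 = 7*a + 8*b - 7, LT = a.
f_2 = a*b - 11*a - 4*b**2 - 4*b + 11, LT = a*b.

S(f_1,f_2): lcm = a*b. S = 11*a + 36/7*b**2 + 3*b - 11.
  leading term a: subtract (11/7)·f_1 from 11*a + 36/7*b**2 + 3*b - 11 → 36/7*b**2 - 67/7*b
  leading term b**2: no divisor's leading term divides it; move 36/7*b**2 to the remainder.
  leading term b: no divisor's leading term divides it; move -67/7*b to the remainder.
  remainder 36/7*b**2 - 67/7*b ≠ 0; add h_3 = 36/7*b**2 - 67/7*b to the basis.

S(f_1,h_3): leading monomials are coprime, so the S-polynomial reduces to 0 (Buchberger's first criterion).
S(f_2,h_3): lcm = a*b**2. S = -329/36*a*b - 4*b**3 - 4*b**2 + 11*b.
  leading term a*b: subtract (-47/36*b)·f_1 from -329/36*a*b - 4*b**3 - 4*b**2 + 11*b → -4*b**3 + 58/9*b**2 + 67/36*b
  leading term b**3: subtract (-7/9*b)·h_3 from -4*b**3 + 58/9*b**2 + 67/36*b → -b**2 + 67/36*b
  leading term b**2: subtract (-7/36)·h_3 from -b**2 + 67/36*b → 0
  remainder 0.

Every S-polynomial of the final basis reduces to 0, so we have a Gröbner basis.
Inter-reduce: drop elements whose leading term is divisible by another's, tail-reduce, and make monic.
Reduced Gröbner basis: {a + 8/7*b - 1, b**2 - 67/36*b}.
Label its elements g_1 = a + 8/7*b - 1, g_2 = b**2 - 67/36*b.

Reduce p = 8*a*b - 9*a - 80/63*b + 9 modulo G:
  leading term a*b: subtract (8*b)·g_1 from 8*a*b - 9*a - 80/63*b + 9 → -9*a - 64/7*b**2 + 424/63*b + 9
  leading term a: subtract (-9)·g_1 from -9*a - 64/7*b**2 + 424/63*b + 9 → -64/7*b**2 + 1072/63*b
  leading term b**2: subtract (-64/7)·g_2 from -64/7*b**2 + 1072/63*b → 0
  normal form = 0.
Since the normal form is 0, p ∈ I.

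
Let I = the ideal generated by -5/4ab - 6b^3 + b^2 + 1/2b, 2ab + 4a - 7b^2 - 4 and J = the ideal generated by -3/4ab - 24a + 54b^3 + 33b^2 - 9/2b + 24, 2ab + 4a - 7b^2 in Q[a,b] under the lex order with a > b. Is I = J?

No, the ideals differ.

Two ideals are equal iff their reduced Gröbner bases coincide (the reduced basis is unique for a fixed ordering).
Buchberger on the first generating set:
f_1 = -5/4ab - 6b^3 + b^2 + 1/2b, LT = ab.
f_2 = 2ab + 4a - 7b^2 - 4, LT = ab.

S(f_1,f_2): lcm = ab. S = -2a + 24/5b^3 + 27/10b^2 - 2/5b + 2.
  leading term a: no divisor's leading term divides it; move -2a to the remainder.
  leading term b^3: no divisor's leading term divides it; move 24/5b^3 to the remainder.
  leading term b^2: no divisor's leading term divides it; move 27/10b^2 to the remainder.
  leading term b: no divisor's leading term divides it; move -2/5b to the remainder.
  leading term 1: no divisor's leading term divides it; move 2 to the remainder.
  remainder -2a + 24/5b^3 + 27/10b^2 - 2/5b + 2 ≠ 0; add g_3 = -2a + 24/5b^3 + 27/10b^2 - 2/5b + 2 to the basis.

S(f_1,g_3): lcm = ab. S = 12/5b^4 + 123/20b^3 - b^2 + 3/5b.
  leading term b^4: no divisor's leading term divides it; move 12/5b^4 to the remainder.
  leading term b^3: no divisor's leading term divides it; move 123/20b^3 to the remainder.
  leading term b^2: no divisor's leading term divides it; move -b^2 to the remainder.
  leading term b: no divisor's leading term divides it; move 3/5b to the remainder.
  remainder 12/5b^4 + 123/20b^3 - b^2 + 3/5b ≠ 0; add g_4 = 12/5b^4 + 123/20b^3 - b^2 + 3/5b to the basis.

The other S-polynomials (S(f_2,g_3), S(f_1,g_4), S(f_2,g_4), S(g_3,g_4)) all reduce to 0 modulo the current basis, so we have a Gröbner basis.
Inter-reduce: drop elements whose leading term is divisible by another's, tail-reduce, and make monic.
Reduced Gröbner basis: {a - 12/5b^3 - 27/20b^2 + 1/5b - 1, b^4 + 41/16b^3 - 5/12b^2 + 1/4b}.

Buchberger on the second generating set:
h_1 = -3/4ab - 24a + 54b^3 + 33b^2 - 9/2b + 24, LT = ab.
h_2 = 2ab + 4a - 7b^2, LT = ab.

S(h_1,h_2): lcm = ab. S = 30a - 72b^3 - 81/2b^2 + 6b - 32.
  leading term a: no divisor's leading term divides it; move 30a to the remainder.
  leading term b^3: no divisor's leading term divides it; move -72b^3 to the remainder.
  leading term b^2: no divisor's leading term divides it; move -81/2b^2 to the remainder.
  leading term b: no divisor's leading term divides it; move 6b to the remainder.
  leading term 1: no divisor's leading term divides it; move -32 to the remainder.
  remainder 30a - 72b^3 - 81/2b^2 + 6b - 32 ≠ 0; add k_3 = 30a - 72b^3 - 81/2b^2 + 6b - 32 to the basis.

S(h_1,k_3): lcm = ab. S = 32a + 12/5b^4 - 1413/20b^3 - 221/5b^2 + 106/15b - 32.
  leading term a: subtract (16/15)·k_3 from 32a + 12/5b^4 - 1413/20b^3 - 221/5b^2 + 106/15b - 32 → 12/5b^4 + 123/20b^3 - b^2 + 2/3b + 32/15
  leading term b^4: no divisor's leading term divides it; move 12/5b^4 to the remainder.
  leading term b^3: no divisor's leading term divides it; move 123/20b^3 to the remainder.
  leading term b^2: no divisor's leading term divides it; move -b^2 to the remainder.
  leading term b: no divisor's leading term divides it; move 2/3b to the remainder.
  leading term 1: no divisor's leading term divides it; move 32/15 to the remainder.
  remainder 12/5b^4 + 123/20b^3 - b^2 + 2/3b + 32/15 ≠ 0; add k_4 = 12/5b^4 + 123/20b^3 - b^2 + 2/3b + 32/15 to the basis.

The other S-polynomials (S(h_2,k_3), S(h_1,k_4), S(h_2,k_4), S(k_3,k_4)) all reduce to 0 modulo the current basis, so we have a Gröbner basis.
Inter-reduce: drop elements whose leading term is divisible by another's, tail-reduce, and make monic.
Reduced Gröbner basis: {a - 12/5b^3 - 27/20b^2 + 1/5b - 16/15, b^4 + 41/16b^3 - 5/12b^2 + 5/18b + 8/9}.

Since the reduced bases disagree, the two ideals are not the same.
The same test decides containment: I ⊆ J iff every generator of I reduces to 0 modulo a Gröbner basis of J.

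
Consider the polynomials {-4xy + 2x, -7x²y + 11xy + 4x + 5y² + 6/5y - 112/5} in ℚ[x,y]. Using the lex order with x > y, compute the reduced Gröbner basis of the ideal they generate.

G = {x² - 19/7x - 10/7y² - 12/35y + 32/5, xy - ½x, y³ - 13/50y² - 23/5y + 56/25}

This is the nonlinear analogue of row-reducing a linear system.

f_1 = -4xy + 2x, LT = xy.
f_2 = -7x²y + 11xy + 4x + 5y² + 6/5y - 112/5, LT = x²y.

S(f_1,f_2): lcm = x²y. S = -½x² + 11/7xy + 4/7x + 5/7y² + 6/35y - 16/5.
  leading term x²: no divisor's leading term divides it; move -½x² to the remainder.
  leading term xy: subtract (-11/28)·f_1 from 11/7xy + 4/7x + 5/7y² + 6/35y - 16/5 → 19/14x + 5/7y² + 6/35y - 16/5
  leading term x: no divisor's leading term divides it; move 19/14x to the remainder.
  leading term y²: no divisor's leading term divides it; move 5/7y² to the remainder.
  leading term y: no divisor's leading term divides it; move 6/35y to the remainder.
  leading term 1: no divisor's leading term divides it; move -16/5 to the remainder.
  remainder -½x² + 19/14x + 5/7y² + 6/35y - 16/5 ≠ 0; add g_3 = -½x² + 19/14x + 5/7y² + 6/35y - 16/5 to the basis.

S(f_1,g_3): lcm = x²y. S = -½x² + 19/7xy + 10/7y³ + 12/35y² - 32/5y.
  leading term x²: subtract (1)·g_3 from -½x² + 19/7xy + 10/7y³ + 12/35y² - 32/5y → 19/7xy - 19/14x + 10/7y³ - 13/35y² - 46/7y + 16/5
  leading term xy: subtract (-19/28)·f_1 from 19/7xy - 19/14x + 10/7y³ - 13/35y² - 46/7y + 16/5 → 10/7y³ - 13/35y² - 46/7y + 16/5
  leading term y³: no divisor's leading term divides it; move 10/7y³ to the remainder.
  leading term y²: no divisor's leading term divides it; move -13/35y² to the remainder.
  leading term y: no divisor's leading term divides it; move -46/7y to the remainder.
  leading term 1: no divisor's leading term divides it; move 16/5 to the remainder.
  remainder 10/7y³ - 13/35y² - 46/7y + 16/5 ≠ 0; add g_4 = 10/7y³ - 13/35y² - 46/7y + 16/5 to the basis.

The other S-polynomials (S(f_2,g_3), S(f_1,g_4), S(f_2,g_4), S(g_3,g_4)) all reduce to 0 modulo the current basis, so we have a Gröbner basis.
Inter-reduce: drop elements whose leading term is divisible by another's, tail-reduce, and make monic.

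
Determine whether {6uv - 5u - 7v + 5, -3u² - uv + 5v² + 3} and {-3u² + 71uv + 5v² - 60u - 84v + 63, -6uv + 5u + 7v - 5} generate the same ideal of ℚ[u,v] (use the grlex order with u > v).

Two ideals are equal iff their reduced Gröbner bases coincide (the reduced basis is unique for a fixed ordering).
Buchberger on the first generating set:
f_1 = 6uv - 5u - 7v + 5, LT = uv.
f_2 = -3u² - uv + 5v² + 3, LT = u².

S(f_1,f_2): lcm = u²v. S = -⅓uv² + 5/3v³ - ⅚u² - 7/6uv + ⅚u + v.
  leading term uv²: subtract (-1/18v)·f_1 from -⅓uv² + 5/3v³ - ⅚u² - 7/6uv + ⅚u + v → 5/3v³ - ⅚u² - 13/9uv - 7/18v² + ⅚u + 23/18v
  leading term v³: no divisor's leading term divides it; move 5/3v³ to the remainder.
  leading term u²: subtract (5/18)·f_2 from -⅚u² - 13/9uv - 7/18v² + ⅚u + 23/18v → -7/6uv - 16/9v² + ⅚u + 23/18v - ⅚
  leading term uv: subtract (-7/36)·f_1 from -7/6uv - 16/9v² + ⅚u + 23/18v - ⅚ → -16/9v² - 5/36u - 1/12v + 5/36
  leading term v²: no divisor's leading term divides it; move -16/9v² to the remainder.
  leading term u: no divisor's leading term divides it; move -5/36u to the remainder.
  leading term v: no divisor's leading term divides it; move -1/12v to the remainder.
  leading term 1: no divisor's leading term divides it; move 5/36 to the remainder.
  remainder 5/3v³ - 16/9v² - 5/36u - 1/12v + 5/36 ≠ 0; add g_3 = 5/3v³ - 16/9v² - 5/36u - 1/12v + 5/36 to the basis.

The other S-polynomials (S(f_1,g_3), S(f_2,g_3)) all reduce to 0 modulo the current basis, so we have a Gröbner basis.
Inter-reduce: drop elements whose leading term is divisible by another's, tail-reduce, and make monic.
Reduced Gröbner basis: {v³ - 16/15v² - 1/12u - 1/20v + 1/12, u² - 5/3v² + 5/18u + 7/18v - 23/18, uv - ⅚u - 7/6v + ⅚}.

Buchberger on the second generating set:
h_1 = -3u² + 71uv + 5v² - 60u - 84v + 63, LT = u².
h_2 = -6uv + 5u + 7v - 5, LT = uv.

S(h_1,h_2): lcm = u²v. S = -71/3uv² - 5/3v³ + ⅚u² + 127/6uv + 28v² - ⅚u - 21v.
  leading term uv²: subtract (71/18v)·h_2 from -71/3uv² - 5/3v³ + ⅚u² + 127/6uv + 28v² - ⅚u - 21v → -5/3v³ + ⅚u² + 13/9uv + 7/18v² - ⅚u - 23/18v
  leading term v³: no divisor's leading term divides it; move -5/3v³ to the remainder.
  leading term u²: subtract (-5/18)·h_1 from ⅚u² + 13/9uv + 7/18v² - ⅚u - 23/18v → 127/6uv + 16/9v² - 35/2u - 443/18v + 35/2
  leading term uv: subtract (-127/36)·h_2 from 127/6uv + 16/9v² - 35/2u - 443/18v + 35/2 → 16/9v² + 5/36u + 1/12v - 5/36
  leading term v²: no divisor's leading term divides it; move 16/9v² to the remainder.
  leading term u: no divisor's leading term divides it; move 5/36u to the remainder.
  leading term v: no divisor's leading term divides it; move 1/12v to the remainder.
  leading term 1: no divisor's leading term divides it; move -5/36 to the remainder.
  remainder -5/3v³ + 16/9v² + 5/36u + 1/12v - 5/36 ≠ 0; add k_3 = -5/3v³ + 16/9v² + 5/36u + 1/12v - 5/36 to the basis.

The other S-polynomials (S(h_1,k_3), S(h_2,k_3)) all reduce to 0 modulo the current basis, so we have a Gröbner basis.
Inter-reduce: drop elements whose leading term is divisible by another's, tail-reduce, and make monic.
Reduced Gröbner basis: {v³ - 16/15v² - 1/12u - 1/20v + 1/12, u² - 5/3v² + 5/18u + 7/18v - 23/18, uv - ⅚u - 7/6v + ⅚}.

Same reduced basis, so the two generating sets span the same ideal.

Yes, the ideals are equal.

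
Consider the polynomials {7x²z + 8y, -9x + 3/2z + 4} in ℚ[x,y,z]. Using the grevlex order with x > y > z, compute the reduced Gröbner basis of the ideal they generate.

G = {z³ + 16/3z² + 288/7y + 64/9z, x - ⅙z - 4/9}

f_1 = 7x²z + 8y, LT = x²z.
f_2 = -9x + 3/2z + 4, LT = x.

S(f_1,f_2): lcm = x²z. S = ⅙xz² + 4/9xz + 8/7y.
  leading term xz²: subtract (-1/54z²)·f_2 from ⅙xz² + 4/9xz + 8/7y → 1/36z³ + 4/9xz + 2/27z² + 8/7y
  leading term z³: no divisor's leading term divides it; move 1/36z³ to the remainder.
  leading term xz: subtract (-4/81z)·f_2 from 4/9xz + 2/27z² + 8/7y → 4/27z² + 8/7y + 16/81z
  leading term z²: no divisor's leading term divides it; move 4/27z² to the remainder.
  leading term y: no divisor's leading term divides it; move 8/7y to the remainder.
  leading term z: no divisor's leading term divides it; move 16/81z to the remainder.
  remainder 1/36z³ + 4/27z² + 8/7y + 16/81z ≠ 0; add g_3 = 1/36z³ + 4/27z² + 8/7y + 16/81z to the basis.

The other S-polynomials (S(f_1,g_3), S(f_2,g_3)) all reduce to 0 modulo the current basis, so we have a Gröbner basis.
Inter-reduce: drop elements whose leading term is divisible by another's, tail-reduce, and make monic.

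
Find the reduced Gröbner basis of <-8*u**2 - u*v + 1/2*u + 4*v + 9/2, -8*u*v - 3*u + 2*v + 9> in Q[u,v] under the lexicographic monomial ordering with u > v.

f_1 = -8*u**2 - u*v + 1/2*u + 4*v + 9/2, LT = u**2.
f_2 = -8*u*v - 3*u + 2*v + 9, LT = u*v.

S(f_1,f_2): lcm = u**2*v. S = -3/8*u**2 + 1/8*u*v**2 + 3/16*u*v + 9/8*u - 1/2*v**2 - 9/16*v.
  reduce S modulo (f_1, f_2):
  remainder 33/32*u - 15/32*v**2 - 9/16*v ≠ 0; add g_3 = 33/32*u - 15/32*v**2 - 9/16*v to the basis.

S(f_2,g_3): lcm = u*v. S = 3/8*u + 5/11*v**3 + 6/11*v**2 - 1/4*v - 9/8.
  reduce S modulo (f_1, f_2, g_3):
  remainder 5/11*v**3 + 63/88*v**2 - 1/22*v - 9/8 ≠ 0; add g_4 = 5/11*v**3 + 63/88*v**2 - 1/22*v - 9/8 to the basis.

The other S-polynomials (S(f_1,g_3), S(f_1,g_4), S(f_2,g_4), S(g_3,g_4)) all reduce to 0 modulo the current basis, so we have a Gröbner basis.
Inter-reduce: drop elements whose leading term is divisible by another's, tail-reduce, and make monic.

G = {u - 5/11*v**2 - 6/11*v, v**3 + 63/40*v**2 - 1/10*v - 99/40}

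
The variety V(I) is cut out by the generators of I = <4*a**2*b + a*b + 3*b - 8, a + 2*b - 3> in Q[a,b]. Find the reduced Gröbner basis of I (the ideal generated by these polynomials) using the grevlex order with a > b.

G = {b**3 - 25/8*b**2 + 21/8*b - 1/2, a + 2*b - 3}

Buchberger's algorithm terminates because the ascending chain of leading-term ideals stabilizes.

f_1 = 4*a**2*b + a*b + 3*b - 8, LT = a**2*b.
f_2 = a + 2*b - 3, LT = a.

S(f_1,f_2): lcm = a**2*b. S = -2*a*b**2 + 13/4*a*b + 3/4*b - 2.
  reduce S modulo (f_1, f_2):
  remainder 4*b**3 - 25/2*b**2 + 21/2*b - 2 ≠ 0; add g_3 = 4*b**3 - 25/2*b**2 + 21/2*b - 2 to the basis.

The other S-polynomials (S(f_1,g_3), S(f_2,g_3)) all reduce to 0 modulo the current basis, so we have a Gröbner basis.
Inter-reduce: drop elements whose leading term is divisible by another's, tail-reduce, and make monic.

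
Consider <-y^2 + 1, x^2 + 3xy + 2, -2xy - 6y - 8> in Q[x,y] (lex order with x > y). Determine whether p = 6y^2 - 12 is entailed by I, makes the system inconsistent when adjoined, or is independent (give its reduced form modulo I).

Adjoining 6y^2 - 12 makes the ideal the whole ring: the system is inconsistent.

First compute the reduced Gröbner basis of I by Buchberger's algorithm.
f_1 = -y^2 + 1, LT = y^2.
f_2 = x^2 + 3xy + 2, LT = x^2.
f_3 = -2xy - 6y - 8, LT = xy.

S(f_1,f_3): lcm = xy^2. S = -x - 3y^2 - 4y.
  leading term x: no divisor's leading term divides it; move -x to the remainder.
  leading term y^2: subtract (3)·f_1 from -3y^2 - 4y → -4y - 3
  leading term y: no divisor's leading term divides it; move -4y to the remainder.
  leading term 1: no divisor's leading term divides it; move -3 to the remainder.
  remainder -x - 4y - 3 ≠ 0; add h_4 = -x - 4y - 3 to the basis.

S(f_2,f_3): lcm = x^2y. S = 3xy^2 - 3xy - 4x + 2y.
  leading term xy^2: subtract (-3x)·f_1 from 3xy^2 - 3xy - 4x + 2y → -3xy - x + 2y
  leading term xy: subtract (3/2)·f_3 from -3xy - x + 2y → -x + 11y + 12
  leading term x: subtract (1)·h_4 from -x + 11y + 12 → 15y + 15
  leading term y: no divisor's leading term divides it; move 15y to the remainder.
  leading term 1: no divisor's leading term divides it; move 15 to the remainder.
  remainder 15y + 15 ≠ 0; add h_5 = 15y + 15 to the basis.

The other S-polynomials (S(f_1,f_2), S(f_1,h_4), S(f_2,h_4), S(f_3,h_4), S(f_1,h_5), S(f_2,h_5), S(f_3,h_5), S(h_4,h_5)) all reduce to 0 modulo the current basis, so we have a Gröbner basis.
Inter-reduce: drop elements whose leading term is divisible by another's, tail-reduce, and make monic.
Reduced Gröbner basis: {x - 1, y + 1}.
Label its elements g_1 = x - 1, g_2 = y + 1.

Reduce p = 6y^2 - 12 modulo G:
  leading term y^2: subtract (6y)·g_2 from 6y^2 - 12 → -6y - 12
  leading term y: subtract (-6)·g_2 from -6y - 12 → -6
  leading term 1: no divisor's leading term divides it; move -6 to the remainder.
  normal form = -6.
The normal form is nonzero, so p ∉ I. Since p minus its normal form lies in I, I + (p) = I + (r) where r = -6; decide whether this ideal is the whole ring.
Here r = -6 is a nonzero constant, hence a unit: 1 ∈ I + (p), the Gröbner basis of I + (p) is {1}, and the enlarged system has no common solution — adjoining p is inconsistent.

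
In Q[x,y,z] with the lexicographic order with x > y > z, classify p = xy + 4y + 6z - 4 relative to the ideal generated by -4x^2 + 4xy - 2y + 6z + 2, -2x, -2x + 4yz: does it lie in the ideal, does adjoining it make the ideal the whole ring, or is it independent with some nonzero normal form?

xy + 4y + 6z - 4 is independent of I; its normal form modulo I is 18z.

First compute the reduced Gröbner basis of I by Buchberger's algorithm.
f_1 = -4x^2 + 4xy - 2y + 6z + 2, LT = x^2.
f_2 = -2x, LT = x.
f_3 = -2x + 4yz, LT = x.

S(f_1,f_2): lcm = x^2. S = -xy + 1/2y - 3/2z - 1/2.
  leading term xy: subtract (1/2y)·f_2 from -xy + 1/2y - 3/2z - 1/2 → 1/2y - 3/2z - 1/2
  leading term y: no divisor's leading term divides it; move 1/2y to the remainder.
  leading term z: no divisor's leading term divides it; move -3/2z to the remainder.
  leading term 1: no divisor's leading term divides it; move -1/2 to the remainder.
  remainder 1/2y - 3/2z - 1/2 ≠ 0; add h_4 = 1/2y - 3/2z - 1/2 to the basis.

S(f_1,f_3): lcm = x^2. S = 2xyz - xy + 1/2y - 3/2z - 1/2.
  leading term xyz: subtract (-yz)·f_2 from 2xyz - xy + 1/2y - 3/2z - 1/2 → -xy + 1/2y - 3/2z - 1/2
  leading term xy: subtract (1/2y)·f_2 from -xy + 1/2y - 3/2z - 1/2 → 1/2y - 3/2z - 1/2
  leading term y: subtract (1)·h_4 from 1/2y - 3/2z - 1/2 → 0
  remainder 0.

S(f_2,f_3): lcm = x. S = 2yz.
  leading term yz: subtract (4z)·h_4 from 2yz → 6z^2 + 2z
  leading term z^2: no divisor's leading term divides it; move 6z^2 to the remainder.
  leading term z: no divisor's leading term divides it; move 2z to the remainder.
  remainder 6z^2 + 2z ≠ 0; add h_5 = 6z^2 + 2z to the basis.

S(f_1,h_4): leading monomials are coprime, so the S-polynomial reduces to 0 (Buchberger's first criterion).
S(f_2,h_4): leading monomials are coprime, so the S-polynomial reduces to 0 (Buchberger's first criterion).
S(f_3,h_4): leading monomials are coprime, so the S-polynomial reduces to 0 (Buchberger's first criterion).
S(f_1,h_5): leading monomials are coprime, so the S-polynomial reduces to 0 (Buchberger's first criterion).
S(f_2,h_5): leading monomials are coprime, so the S-polynomial reduces to 0 (Buchberger's first criterion).
S(f_3,h_5): leading monomials are coprime, so the S-polynomial reduces to 0 (Buchberger's first criterion).
S(h_4,h_5): leading monomials are coprime, so the S-polynomial reduces to 0 (Buchberger's first criterion).
Every S-polynomial of the final basis reduces to 0, so we have a Gröbner basis.
Inter-reduce: drop elements whose leading term is divisible by another's, tail-reduce, and make monic.
Reduced Gröbner basis: {x, y - 3z - 1, z^2 + 1/3z}.
Label its elements g_1 = x, g_2 = y - 3z - 1, g_3 = z^2 + 1/3z.

Reduce p = xy + 4y + 6z - 4 modulo G:
  leading term xy: subtract (y)·g_1 from xy + 4y + 6z - 4 → 4y + 6z - 4
  leading term y: subtract (4)·g_2 from 4y + 6z - 4 → 18z
  leading term z: no divisor's leading term divides it; move 18z to the remainder.
  normal form = 18z.
The normal form is nonzero, so p ∉ I. Since p minus its normal form lies in I, I + (p) = I + (r) where r = 18z; decide whether this ideal is the whole ring.
Run Buchberger on G together with r (pairs among the g_i already reduce to 0 since G is a Gröbner basis):
g_1 = x, LT = x.
g_2 = y - 3z - 1, LT = y.
g_3 = z^2 + 1/3z, LT = z^2.
r = 18z, LT = z.

S(g_1,g_2): leading monomials are coprime, so the S-polynomial reduces to 0 (Buchberger's first criterion).
S(g_1,g_3): leading monomials are coprime, so the S-polynomial reduces to 0 (Buchberger's first criterion).
S(g_1,r): leading monomials are coprime, so the S-polynomial reduces to 0 (Buchberger's first criterion).
S(g_2,g_3): leading monomials are coprime, so the S-polynomial reduces to 0 (Buchberger's first criterion).
S(g_2,r): leading monomials are coprime, so the S-polynomial reduces to 0 (Buchberger's first criterion).
S(g_3,r): lcm = z^2. S = 1/3z.
  leading term z: subtract (1/54)·r from 1/3z → 0
  remainder 0.

Every S-polynomial of the final basis reduces to 0, so we have a Gröbner basis.
Inter-reduce: drop elements whose leading term is divisible by another's, tail-reduce, and make monic.
Reduced Gröbner basis: {x, y - 1, z}.
The reduced Gröbner basis of I + (p) is {x, y - 1, z} ≠ {1}, a proper ideal, so the enlarged system stays consistent: p is independent of I, with normal form 18z.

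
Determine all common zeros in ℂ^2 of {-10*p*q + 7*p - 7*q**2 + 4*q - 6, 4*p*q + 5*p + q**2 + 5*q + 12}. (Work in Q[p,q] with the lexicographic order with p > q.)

Compute a lex Gröbner basis by Buchberger's algorithm.
f_1 = -10*p*q + 7*p - 7*q**2 + 4*q - 6, LT = p*q.
f_2 = 4*p*q + 5*p + q**2 + 5*q + 12, LT = p*q.

S(f_1,f_2): lcm = p*q. S = -39/20*p + 9/20*q**2 - 33/20*q - 12/5.
  leading term p: no divisor's leading term divides it; move -39/20*p to the remainder.
  leading term q**2: no divisor's leading term divides it; move 9/20*q**2 to the remainder.
  leading term q: no divisor's leading term divides it; move -33/20*q to the remainder.
  leading term 1: no divisor's leading term divides it; move -12/5 to the remainder.
  remainder -39/20*p + 9/20*q**2 - 33/20*q - 12/5 ≠ 0; add h_3 = -39/20*p + 9/20*q**2 - 33/20*q - 12/5 to the basis.

S(f_1,h_3): lcm = p*q. S = -7/10*p + 3/13*q**3 - 19/130*q**2 - 106/65*q + 3/5.
  leading term p: subtract (14/39)·h_3 from -7/10*p + 3/13*q**3 - 19/130*q**2 - 106/65*q + 3/5 → 3/13*q**3 - 4/13*q**2 - 27/26*q + 19/13
  leading term q**3: no divisor's leading term divides it; move 3/13*q**3 to the remainder.
  leading term q**2: no divisor's leading term divides it; move -4/13*q**2 to the remainder.
  leading term q: no divisor's leading term divides it; move -27/26*q to the remainder.
  leading term 1: no divisor's leading term divides it; move 19/13 to the remainder.
  remainder 3/13*q**3 - 4/13*q**2 - 27/26*q + 19/13 ≠ 0; add h_4 = 3/13*q**3 - 4/13*q**2 - 27/26*q + 19/13 to the basis.

The other S-polynomials (S(f_2,h_3), S(f_1,h_4), S(f_2,h_4), S(h_3,h_4)) all reduce to 0 modulo the current basis, so we have a Gröbner basis.
Inter-reduce: drop elements whose leading term is divisible by another's, tail-reduce, and make monic.
Reduced Gröbner basis: {p - 3/13*q**2 + 11/13*q + 16/13, q**3 - 4/3*q**2 - 9/2*q + 19/3}.

Since the basis is lex-ordered, q**3 - 4/3*q**2 - 9/2*q + 19/3 is univariate in q. Its roots are {2, -1/3 + sqrt(118)/6, -sqrt(118)/6 - 1/3}. Back-substituting each root into the other basis elements fixes the other coordinates.
  q = 2: the earlier basis element becomes p + 2 = 0, giving p = -2 — point (-2, 2).
  q = -1/3 + sqrt(118)/6: the earlier basis element becomes p + 1/6 + sqrt(118)/6 = 0, giving p = -sqrt(118)/6 - 1/6 — point (-sqrt(118)/6 - 1/6, -1/3 + sqrt(118)/6).
  q = -sqrt(118)/6 - 1/3: the earlier basis element becomes p - sqrt(118)/6 + 1/6 = 0, giving p = -1/6 + sqrt(118)/6 — point (-1/6 + sqrt(118)/6, -sqrt(118)/6 - 1/3).
Check: every point annihilates each of the original generators.

{(-2, 2), (-sqrt(118)/6 - 1/6, -1/3 + sqrt(118)/6), (-1/6 + sqrt(118)/6, -sqrt(118)/6 - 1/3)}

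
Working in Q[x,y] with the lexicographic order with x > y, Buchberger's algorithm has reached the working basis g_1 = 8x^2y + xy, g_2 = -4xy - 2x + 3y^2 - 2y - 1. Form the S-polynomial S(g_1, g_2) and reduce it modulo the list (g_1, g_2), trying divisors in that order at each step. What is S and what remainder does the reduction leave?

S(g_1, g_2) = -1/2x^2 + 3/4xy^2 - 3/8xy - 1/4x; remainder on division = -1/2x^2 + 1/8x + 9/16y^3 - 15/16y^2 + 3/16y + 3/16.

lcm(LM(g_1), LM(g_2)) = x^2y.
S = (lcm/LT(g_1))·g_1 − (lcm/LT(g_2))·g_2 = -1/2x^2 + 3/4xy^2 - 3/8xy - 1/4x.
Reduce S modulo (g_1, g_2) in that order:
  leading term x^2: no divisor's leading term divides it; move -1/2x^2 to the remainder.
  leading term xy^2: subtract (-3/16y)·g_2 from 3/4xy^2 - 3/8xy - 1/4x → -3/4xy - 1/4x + 9/16y^3 - 3/8y^2 - 3/16y
  leading term xy: subtract (3/16)·g_2 from -3/4xy - 1/4x + 9/16y^3 - 3/8y^2 - 3/16y → 1/8x + 9/16y^3 - 15/16y^2 + 3/16y + 3/16
  leading term x: no divisor's leading term divides it; move 1/8x to the remainder.
  leading term y^3: no divisor's leading term divides it; move 9/16y^3 to the remainder.
  leading term y^2: no divisor's leading term divides it; move -15/16y^2 to the remainder.
  leading term y: no divisor's leading term divides it; move 3/16y to the remainder.
  leading term 1: no divisor's leading term divides it; move 3/16 to the remainder.
The remainder -1/2x^2 + 1/8x + 9/16y^3 - 15/16y^2 + 3/16y + 3/16 is nonzero, so it would be added as the next basis element.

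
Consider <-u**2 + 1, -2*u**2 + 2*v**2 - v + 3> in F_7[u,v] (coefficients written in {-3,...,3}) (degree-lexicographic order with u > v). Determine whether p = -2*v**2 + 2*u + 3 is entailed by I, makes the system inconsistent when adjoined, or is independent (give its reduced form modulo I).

First compute the reduced Gröbner basis of I by Buchberger's algorithm.
f_1 = -u**2 + 1, LT = u**2.
f_2 = -2*u**2 + 2*v**2 - v + 3, LT = u**2.

S(f_1,f_2): lcm = u**2. S = v**2 + 3*v - 3.
  leading term v**2: no divisor's leading term divides it; move v**2 to the remainder.
  leading term v: no divisor's leading term divides it; move 3*v to the remainder.
  leading term 1: no divisor's leading term divides it; move -3 to the remainder.
  remainder v**2 + 3*v - 3 ≠ 0; add h_3 = v**2 + 3*v - 3 to the basis.

The other S-polynomials (S(f_1,h_3), S(f_2,h_3)) all reduce to 0 modulo the current basis, so we have a Gröbner basis.
Inter-reduce: drop elements whose leading term is divisible by another's, tail-reduce, and make monic.
Reduced Gröbner basis: {u**2 - 1, v**2 + 3*v - 3}.
Label its elements g_1 = u**2 - 1, g_2 = v**2 + 3*v - 3.

Reduce p = -2*v**2 + 2*u + 3 modulo G:
  leading term v**2: subtract (-2)·g_2 from -2*v**2 + 2*u + 3 → 2*u - v - 3
  leading term u: no divisor's leading term divides it; move 2*u to the remainder.
  leading term v: no divisor's leading term divides it; move -v to the remainder.
  leading term 1: no divisor's leading term divides it; move -3 to the remainder.
  normal form = 2*u - v - 3.
The normal form is nonzero, so p ∉ I. Since p minus its normal form lies in I, I + (p) = I + (r) where r = 2*u - v - 3; decide whether this ideal is the whole ring.
Run Buchberger on G together with r (pairs among the g_i already reduce to 0 since G is a Gröbner basis):
g_1 = u**2 - 1, LT = u**2.
g_2 = v**2 + 3*v - 3, LT = v**2.
r = 2*u - v - 3, LT = u.

S(g_1,r): lcm = u**2. S = -3*u*v - 2*u - 1.
  leading term u*v: subtract (2*v)·r from -3*u*v - 2*u - 1 → 2*v**2 - 2*u - v - 1
  leading term v**2: subtract (2)·g_2 from 2*v**2 - 2*u - v - 1 → -2*u - 2
  leading term u: subtract (-1)·r from -2*u - 2 → -v + 2
  leading term v: no divisor's leading term divides it; move -v to the remainder.
  leading term 1: no divisor's leading term divides it; move 2 to the remainder.
  remainder -v + 2 ≠ 0; add m_4 = -v + 2 to the basis.

The other S-polynomials (S(g_1,g_2), S(g_2,r), S(g_1,m_4), S(g_2,m_4), S(r,m_4)) all reduce to 0 modulo the current basis, so we have a Gröbner basis.
Inter-reduce: drop elements whose leading term is divisible by another's, tail-reduce, and make monic.
Reduced Gröbner basis: {u + 1, v - 2}.
The reduced Gröbner basis of I + (p) is {u + 1, v - 2} ≠ {1}, a proper ideal, so the enlarged system stays consistent: p is independent of I, with normal form 2*u - v - 3.

The remainder on division by a Gröbner basis is unique — it is the normal form.

-2*v**2 + 2*u + 3 is independent of I; its normal form modulo I is 2*u - v - 3.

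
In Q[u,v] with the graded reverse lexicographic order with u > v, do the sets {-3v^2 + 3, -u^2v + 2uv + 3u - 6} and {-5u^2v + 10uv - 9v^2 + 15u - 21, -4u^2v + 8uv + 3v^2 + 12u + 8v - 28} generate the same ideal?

No, the ideals differ.

Equality of ideals is decidable: compute both reduced Gröbner bases (unique for the ordering) and check whether they agree.
Buchberger on the first generating set:
f_1 = -3v^2 + 3, LT = v^2.
f_2 = -u^2v + 2uv + 3u - 6, LT = u^2v.

S(f_1,f_2): lcm = u^2v^2. S = 2uv^2 - u^2 + 3uv - 6v.
  reduce S modulo (f_1, f_2):
  remainder -u^2 + 3uv + 2u - 6v ≠ 0; add g_3 = -u^2 + 3uv + 2u - 6v to the basis.

The other S-polynomials (S(f_1,g_3), S(f_2,g_3)) all reduce to 0 modulo the current basis, so we have a Gröbner basis.
Inter-reduce: drop elements whose leading term is divisible by another's, tail-reduce, and make monic.
Reduced Gröbner basis: {u^2 - 3uv - 2u + 6v, v^2 - 1}.

Buchberger on the second generating set:
h_1 = -5u^2v + 10uv - 9v^2 + 15u - 21, LT = u^2v.
h_2 = -4u^2v + 8uv + 3v^2 + 12u + 8v - 28, LT = u^2v.

S(h_1,h_2): lcm = u^2v. S = 51/20v^2 + 2v - 14/5.
  reduce S modulo (h_1, h_2):
  remainder 51/20v^2 + 2v - 14/5 ≠ 0; add k_3 = 51/20v^2 + 2v - 14/5 to the basis.

S(h_1,k_3): lcm = u^2v^2. S = -40/51u^2v - 2uv^2 + 9/5v^3 + 56/51u^2 - 3uv + 21/5v.
  reduce S modulo (h_1, h_2, k_3):
  remainder 56/51u^2 - 3uv - 232/51u + 105/17v + 56/17 ≠ 0; add k_4 = 56/51u^2 - 3uv - 232/51u + 105/17v + 56/17 to the basis.

The other S-polynomials (S(h_2,k_3), S(h_1,k_4), S(h_2,k_4), S(k_3,k_4)) all reduce to 0 modulo the current basis, so we have a Gröbner basis.
Inter-reduce: drop elements whose leading term is divisible by another's, tail-reduce, and make monic.
Reduced Gröbner basis: {u^2 - 153/56uv - 29/7u + 45/8v + 3, v^2 + 40/51v - 56/51}.

Since the reduced bases disagree, the two ideals are not the same.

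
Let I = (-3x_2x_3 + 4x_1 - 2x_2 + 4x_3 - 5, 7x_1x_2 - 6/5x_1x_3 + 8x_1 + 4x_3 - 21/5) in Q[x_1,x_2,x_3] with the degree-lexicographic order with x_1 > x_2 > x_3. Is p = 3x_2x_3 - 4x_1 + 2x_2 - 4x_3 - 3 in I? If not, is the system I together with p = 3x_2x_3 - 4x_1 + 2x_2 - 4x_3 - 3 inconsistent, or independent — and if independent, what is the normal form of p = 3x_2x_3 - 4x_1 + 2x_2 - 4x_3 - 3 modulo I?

Adjoining 3x_2x_3 - 4x_1 + 2x_2 - 4x_3 - 3 makes the ideal the whole ring: the system is inconsistent.

First compute the reduced Gröbner basis of I by Buchberger's algorithm.
f_1 = -3x_2x_3 + 4x_1 - 2x_2 + 4x_3 - 5, LT = x_2x_3.
f_2 = 7x_1x_2 - 6/5x_1x_3 + 8x_1 + 4x_3 - 21/5, LT = x_1x_2.

S(f_1,f_2): lcm = x_1x_2x_3. S = 6/35x_1x_3^2 - 4/3x_1^2 + 2/3x_1x_2 - 52/21x_1x_3 - 4/7x_3^2 + 5/3x_1 + 3/5x_3.
  reduce S modulo (f_1, f_2):
  remainder 6/35x_1x_3^2 - 4/3x_1^2 - 248/105x_1x_3 - 4/7x_3^2 + 19/21x_1 + 23/105x_3 + 2/5 ≠ 0; add h_3 = 6/35x_1x_3^2 - 4/3x_1^2 - 248/105x_1x_3 - 4/7x_3^2 + 19/21x_1 + 23/105x_3 + 2/5 to the basis.

The other S-polynomials (S(f_1,h_3), S(f_2,h_3)) all reduce to 0 modulo the current basis, so we have a Gröbner basis.
Inter-reduce: drop elements whose leading term is divisible by another's, tail-reduce, and make monic.
Reduced Gröbner basis: {x_1x_3^2 - 70/9x_1^2 - 124/9x_1x_3 - 10/3x_3^2 + 95/18x_1 + 23/18x_3 + 7/3, x_1x_2 - 6/35x_1x_3 + 8/7x_1 + 4/7x_3 - 3/5, x_2x_3 - 4/3x_1 + 2/3x_2 - 4/3x_3 + 5/3}.
Label its elements g_1 = x_1x_3^2 - 70/9x_1^2 - 124/9x_1x_3 - 10/3x_3^2 + 95/18x_1 + 23/18x_3 + 7/3, g_2 = x_1x_2 - 6/35x_1x_3 + 8/7x_1 + 4/7x_3 - 3/5, g_3 = x_2x_3 - 4/3x_1 + 2/3x_2 - 4/3x_3 + 5/3.

Reduce p = 3x_2x_3 - 4x_1 + 2x_2 - 4x_3 - 3 modulo G:
  leading term x_2x_3: subtract (3)·g_3 from 3x_2x_3 - 4x_1 + 2x_2 - 4x_3 - 3 → -8
  leading term 1: no divisor's leading term divides it; move -8 to the remainder.
  normal form = -8.
The normal form is nonzero, so p ∉ I. Since p minus its normal form lies in I, I + (p) = I + (r) where r = -8; decide whether this ideal is the whole ring.
Here r = -8 is a nonzero constant, hence a unit: 1 ∈ I + (p), the Gröbner basis of I + (p) is {1}, and the enlarged system has no common solution — adjoining p is inconsistent.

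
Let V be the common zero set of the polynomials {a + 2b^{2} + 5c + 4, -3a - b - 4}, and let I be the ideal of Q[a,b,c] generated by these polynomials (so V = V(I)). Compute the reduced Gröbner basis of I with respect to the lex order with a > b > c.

G = {a + \tfrac{1}{3}b + \tfrac{4}{3}, b^{2} - \tfrac{1}{6}b + \tfrac{5}{2}c + \tfrac{4}{3}}

The reduced Gröbner basis is the canonical form of the ideal for this ordering.

f_1 = a + 2b^{2} + 5c + 4, LT = a.
f_2 = -3a - b - 4, LT = a.

S(f_1,f_2): lcm = a. S = 2b^{2} - \tfrac{1}{3}b + 5c + \tfrac{8}{3}.
  leading term b^{2}: no divisor's leading term divides it; move 2b^{2} to the remainder.
  leading term b: no divisor's leading term divides it; move -\tfrac{1}{3}b to the remainder.
  leading term c: no divisor's leading term divides it; move 5c to the remainder.
  leading term 1: no divisor's leading term divides it; move \tfrac{8}{3} to the remainder.
  remainder 2b^{2} - \tfrac{1}{3}b + 5c + \tfrac{8}{3} ≠ 0; add g_3 = 2b^{2} - \tfrac{1}{3}b + 5c + \tfrac{8}{3} to the basis.

The other S-polynomials (S(f_1,g_3), S(f_2,g_3)) all reduce to 0 modulo the current basis, so we have a Gröbner basis.
Inter-reduce: drop elements whose leading term is divisible by another's, tail-reduce, and make monic.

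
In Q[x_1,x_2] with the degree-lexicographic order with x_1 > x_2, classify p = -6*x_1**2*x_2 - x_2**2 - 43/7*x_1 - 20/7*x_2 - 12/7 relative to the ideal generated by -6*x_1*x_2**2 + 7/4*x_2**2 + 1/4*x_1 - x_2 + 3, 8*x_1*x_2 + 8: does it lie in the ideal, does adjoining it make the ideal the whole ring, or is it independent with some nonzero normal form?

First compute the reduced Gröbner basis of I by Buchberger's algorithm.
f_1 = -6*x_1*x_2**2 + 7/4*x_2**2 + 1/4*x_1 - x_2 + 3, LT = x_1*x_2**2.
f_2 = 8*x_1*x_2 + 8, LT = x_1*x_2.

S(f_1,f_2): lcm = x_1*x_2**2. S = -7/24*x_2**2 - 1/24*x_1 - 5/6*x_2 - 1/2.
  reduce S modulo (f_1, f_2):
  remainder -7/24*x_2**2 - 1/24*x_1 - 5/6*x_2 - 1/2 ≠ 0; add h_3 = -7/24*x_2**2 - 1/24*x_1 - 5/6*x_2 - 1/2 to the basis.

S(f_1,h_3): lcm = x_1*x_2**2. S = -1/7*x_1**2 - 20/7*x_1*x_2 - 7/24*x_2**2 - 295/168*x_1 + 1/6*x_2 - 1/2.
  reduce S modulo (f_1, f_2, h_3):
  remainder -1/7*x_1**2 - 12/7*x_1 + x_2 + 20/7 ≠ 0; add h_4 = -1/7*x_1**2 - 12/7*x_1 + x_2 + 20/7 to the basis.

The other S-polynomials (S(f_2,h_3), S(f_1,h_4), S(f_2,h_4), S(h_3,h_4)) all reduce to 0 modulo the current basis, so we have a Gröbner basis.
Inter-reduce: drop elements whose leading term is divisible by another's, tail-reduce, and make monic.
Reduced Gröbner basis: {x_1**2 + 12*x_1 - 7*x_2 - 20, x_1*x_2 + 1, x_2**2 + 1/7*x_1 + 20/7*x_2 + 12/7}.
Label its elements g_1 = x_1**2 + 12*x_1 - 7*x_2 - 20, g_2 = x_1*x_2 + 1, g_3 = x_2**2 + 1/7*x_1 + 20/7*x_2 + 12/7.

Reduce p = -6*x_1**2*x_2 - x_2**2 - 43/7*x_1 - 20/7*x_2 - 12/7 modulo G:
  leading term x_1**2*x_2: subtract (-6*x_2)·g_1 from -6*x_1**2*x_2 - x_2**2 - 43/7*x_1 - 20/7*x_2 - 12/7 → 72*x_1*x_2 - 43*x_2**2 - 43/7*x_1 - 860/7*x_2 - 12/7
  leading term x_1*x_2: subtract (72)·g_2 from 72*x_1*x_2 - 43*x_2**2 - 43/7*x_1 - 860/7*x_2 - 12/7 → -43*x_2**2 - 43/7*x_1 - 860/7*x_2 - 516/7
  leading term x_2**2: subtract (-43)·g_3 from -43*x_2**2 - 43/7*x_1 - 860/7*x_2 - 516/7 → 0
  normal form = 0.
Since the normal form is 0, p ∈ I.

-6*x_1**2*x_2 - x_2**2 - 43/7*x_1 - 20/7*x_2 - 12/7 lies in I (it reduces to 0).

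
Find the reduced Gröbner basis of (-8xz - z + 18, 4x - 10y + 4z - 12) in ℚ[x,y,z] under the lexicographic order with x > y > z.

G = {x - 5/2y + z - 3, yz - ⅖z² + 5/4z - 9/10}

f_1 = -8xz - z + 18, LT = xz.
f_2 = 4x - 10y + 4z - 12, LT = x.

S(f_1,f_2): lcm = xz. S = 5/2yz - z² + 25/8z - 9/4.
  leading term yz: no divisor's leading term divides it; move 5/2yz to the remainder.
  leading term z²: no divisor's leading term divides it; move -z² to the remainder.
  leading term z: no divisor's leading term divides it; move 25/8z to the remainder.
  leading term 1: no divisor's leading term divides it; move -9/4 to the remainder.
  remainder 5/2yz - z² + 25/8z - 9/4 ≠ 0; add g_3 = 5/2yz - z² + 25/8z - 9/4 to the basis.

The other S-polynomials (S(f_1,g_3), S(f_2,g_3)) all reduce to 0 modulo the current basis, so we have a Gröbner basis.
Inter-reduce: drop elements whose leading term is divisible by another's, tail-reduce, and make monic.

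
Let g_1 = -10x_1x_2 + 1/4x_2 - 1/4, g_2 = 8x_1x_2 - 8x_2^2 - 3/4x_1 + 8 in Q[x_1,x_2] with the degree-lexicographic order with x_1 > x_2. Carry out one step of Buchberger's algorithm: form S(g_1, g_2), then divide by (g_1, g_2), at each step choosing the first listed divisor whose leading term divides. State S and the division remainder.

S(g_1, g_2) = x_2^2 + 3/32x_1 - 1/40x_2 - 39/40; remainder on division = x_2^2 + 3/32x_1 - 1/40x_2 - 39/40.

lcm(LM(g_1), LM(g_2)) = x_1x_2.
S = (lcm/LT(g_1))·g_1 − (lcm/LT(g_2))·g_2 = x_2^2 + 3/32x_1 - 1/40x_2 - 39/40.
Reduce S modulo (g_1, g_2) in that order:
  leading term x_2^2: no divisor's leading term divides it; move x_2^2 to the remainder.
  leading term x_1: no divisor's leading term divides it; move 3/32x_1 to the remainder.
  leading term x_2: no divisor's leading term divides it; move -1/40x_2 to the remainder.
  leading term 1: no divisor's leading term divides it; move -39/40 to the remainder.
The remainder x_2^2 + 3/32x_1 - 1/40x_2 - 39/40 is nonzero, so it would be added as the next basis element.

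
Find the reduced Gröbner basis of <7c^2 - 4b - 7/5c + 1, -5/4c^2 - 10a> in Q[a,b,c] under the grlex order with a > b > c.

f_1 = 7c^2 - 4b - 7/5c + 1, LT = c^2.
f_2 = -5/4c^2 - 10a, LT = c^2.

S(f_1,f_2): lcm = c^2. S = -8a - 4/7b - 1/5c + 1/7.
  leading term a: no divisor's leading term divides it; move -8a to the remainder.
  leading term b: no divisor's leading term divides it; move -4/7b to the remainder.
  leading term c: no divisor's leading term divides it; move -1/5c to the remainder.
  leading term 1: no divisor's leading term divides it; move 1/7 to the remainder.
  remainder -8a - 4/7b - 1/5c + 1/7 ≠ 0; add g_3 = -8a - 4/7b - 1/5c + 1/7 to the basis.

The other S-polynomials (S(f_1,g_3), S(f_2,g_3)) all reduce to 0 modulo the current basis, so we have a Gröbner basis.
Inter-reduce: drop elements whose leading term is divisible by another's, tail-reduce, and make monic.

G = {c^2 - 4/7b - 1/5c + 1/7, a + 1/14b + 1/40c - 1/56}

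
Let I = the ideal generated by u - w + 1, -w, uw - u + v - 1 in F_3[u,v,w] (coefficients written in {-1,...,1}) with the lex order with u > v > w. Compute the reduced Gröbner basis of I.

G = {u + 1, v, w}

f_1 = u - w + 1, LT = u.
f_2 = -w, LT = w.
f_3 = uw - u + v - 1, LT = uw.

S(f_1,f_3): lcm = uw. S = u - v - w^{2} + w + 1.
  leading term u: subtract (1)·f_1 from u - v - w^{2} + w + 1 → -v - w^{2} - w
  leading term v: no divisor's leading term divides it; move -v to the remainder.
  leading term w^{2}: subtract (w)·f_2 from -w^{2} - w → -w
  leading term w: subtract (1)·f_2 from -w → 0
  remainder -v ≠ 0; add g_4 = -v to the basis.

The other S-polynomials (S(f_1,f_2), S(f_2,f_3), S(f_1,g_4), S(f_2,g_4), S(f_3,g_4)) all reduce to 0 modulo the current basis, so we have a Gröbner basis.
Inter-reduce: drop elements whose leading term is divisible by another's, tail-reduce, and make monic.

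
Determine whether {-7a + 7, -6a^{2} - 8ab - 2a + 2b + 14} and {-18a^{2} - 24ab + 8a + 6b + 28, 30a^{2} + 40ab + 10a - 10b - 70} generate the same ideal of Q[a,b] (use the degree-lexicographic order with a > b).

Equality of ideals is decidable: compute both reduced Gröbner bases (unique for the ordering) and check whether they agree.
Buchberger on the first generating set:
f_1 = -7a + 7, LT = a.
f_2 = -6a^{2} - 8ab - 2a + 2b + 14, LT = a^{2}.

S(f_1,f_2): lcm = a^{2}. S = -\tfrac{4}{3}ab - \tfrac{4}{3}a + \tfrac{1}{3}b + \tfrac{7}{3}.
  leading term ab: subtract (\tfrac{4}{21}b)·f_1 from -\tfrac{4}{3}ab - \tfrac{4}{3}a + \tfrac{1}{3}b + \tfrac{7}{3} → -\tfrac{4}{3}a - b + \tfrac{7}{3}
  leading term a: subtract (\tfrac{4}{21})·f_1 from -\tfrac{4}{3}a - b + \tfrac{7}{3} → -b + 1
  leading term b: no divisor's leading term divides it; move -b to the remainder.
  leading term 1: no divisor's leading term divides it; move 1 to the remainder.
  remainder -b + 1 ≠ 0; add g_3 = -b + 1 to the basis.

The other S-polynomials (S(f_1,g_3), S(f_2,g_3)) all reduce to 0 modulo the current basis, so we have a Gröbner basis.
Inter-reduce: drop elements whose leading term is divisible by another's, tail-reduce, and make monic.
Reduced Gröbner basis: {a - 1, b - 1}.

Buchberger on the second generating set:
h_1 = -18a^{2} - 24ab + 8a + 6b + 28, LT = a^{2}.
h_2 = 30a^{2} + 40ab + 10a - 10b - 70, LT = a^{2}.

S(h_1,h_2): lcm = a^{2}. S = -\tfrac{7}{9}a + \tfrac{7}{9}.
  leading term a: no divisor's leading term divides it; move -\tfrac{7}{9}a to the remainder.
  leading term 1: no divisor's leading term divides it; move \tfrac{7}{9} to the remainder.
  remainder -\tfrac{7}{9}a + \tfrac{7}{9} ≠ 0; add k_3 = -\tfrac{7}{9}a + \tfrac{7}{9} to the basis.

S(h_1,k_3): lcm = a^{2}. S = \tfrac{4}{3}ab + \tfrac{5}{9}a - \tfrac{1}{3}b - \tfrac{14}{9}.
  leading term ab: subtract (-\tfrac{12}{7}b)·k_3 from \tfrac{4}{3}ab + \tfrac{5}{9}a - \tfrac{1}{3}b - \tfrac{14}{9} → \tfrac{5}{9}a + b - \tfrac{14}{9}
  leading term a: subtract (-\tfrac{5}{7})·k_3 from \tfrac{5}{9}a + b - \tfrac{14}{9} → b - 1
  leading term b: no divisor's leading term divides it; move b to the remainder.
  leading term 1: no divisor's leading term divides it; move -1 to the remainder.
  remainder b - 1 ≠ 0; add k_4 = b - 1 to the basis.

The other S-polynomials (S(h_2,k_3), S(h_1,k_4), S(h_2,k_4), S(k_3,k_4)) all reduce to 0 modulo the current basis, so we have a Gröbner basis.
Inter-reduce: drop elements whose leading term is divisible by another's, tail-reduce, and make monic.
Reduced Gröbner basis: {a - 1, b - 1}.

These coincide, so the ideals are equal.

Yes, the ideals are equal.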